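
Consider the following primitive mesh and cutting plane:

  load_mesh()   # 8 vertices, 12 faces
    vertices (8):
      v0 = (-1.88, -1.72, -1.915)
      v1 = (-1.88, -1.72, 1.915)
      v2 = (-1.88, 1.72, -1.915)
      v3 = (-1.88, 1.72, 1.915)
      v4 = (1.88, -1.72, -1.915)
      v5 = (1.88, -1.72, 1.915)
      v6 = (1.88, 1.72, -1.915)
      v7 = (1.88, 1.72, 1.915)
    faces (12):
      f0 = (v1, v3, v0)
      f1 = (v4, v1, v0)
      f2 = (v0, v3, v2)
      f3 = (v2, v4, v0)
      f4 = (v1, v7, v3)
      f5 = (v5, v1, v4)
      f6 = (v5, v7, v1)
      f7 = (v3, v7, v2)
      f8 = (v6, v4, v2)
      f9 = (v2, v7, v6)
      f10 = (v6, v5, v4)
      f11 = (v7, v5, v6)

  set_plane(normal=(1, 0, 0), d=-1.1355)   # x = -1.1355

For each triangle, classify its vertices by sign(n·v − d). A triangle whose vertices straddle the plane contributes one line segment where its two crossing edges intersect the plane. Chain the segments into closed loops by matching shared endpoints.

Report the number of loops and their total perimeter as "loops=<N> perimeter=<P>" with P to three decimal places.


loops=1 perimeter=14.540

Straddling triangles (8 of 12):
  (v4,v1,v0) [+--] → (-1.1355, -1.72, 1.15664)–(-1.1355, -1.72, -1.915)  len=3.0716
  (v2,v4,v0) [-+-] → (-1.1355, 1.03886, -1.915)–(-1.1355, -1.72, -1.915)  len=2.7589
  (v1,v7,v3) [-+-] → (-1.1355, -1.03886, 1.915)–(-1.1355, 1.72, 1.915)  len=2.7589
  (v5,v1,v4) [+-+] → (-1.1355, -1.72, 1.915)–(-1.1355, -1.72, 1.15664)  len=0.7584
  (v5,v7,v1) [++-] → (-1.1355, -1.03886, 1.915)–(-1.1355, -1.72, 1.915)  len=0.6811
  (v3,v7,v2) [-+-] → (-1.1355, 1.72, 1.915)–(-1.1355, 1.72, -1.15664)  len=3.0716
  (v6,v4,v2) [++-] → (-1.1355, 1.03886, -1.915)–(-1.1355, 1.72, -1.915)  len=0.6811
  (v2,v7,v6) [-++] → (-1.1355, 1.72, -1.15664)–(-1.1355, 1.72, -1.915)  len=0.7584

Chained into 1 loop(s):
  loop 1: 8 segments, perimeter = 14.5400
Total perimeter = 14.540


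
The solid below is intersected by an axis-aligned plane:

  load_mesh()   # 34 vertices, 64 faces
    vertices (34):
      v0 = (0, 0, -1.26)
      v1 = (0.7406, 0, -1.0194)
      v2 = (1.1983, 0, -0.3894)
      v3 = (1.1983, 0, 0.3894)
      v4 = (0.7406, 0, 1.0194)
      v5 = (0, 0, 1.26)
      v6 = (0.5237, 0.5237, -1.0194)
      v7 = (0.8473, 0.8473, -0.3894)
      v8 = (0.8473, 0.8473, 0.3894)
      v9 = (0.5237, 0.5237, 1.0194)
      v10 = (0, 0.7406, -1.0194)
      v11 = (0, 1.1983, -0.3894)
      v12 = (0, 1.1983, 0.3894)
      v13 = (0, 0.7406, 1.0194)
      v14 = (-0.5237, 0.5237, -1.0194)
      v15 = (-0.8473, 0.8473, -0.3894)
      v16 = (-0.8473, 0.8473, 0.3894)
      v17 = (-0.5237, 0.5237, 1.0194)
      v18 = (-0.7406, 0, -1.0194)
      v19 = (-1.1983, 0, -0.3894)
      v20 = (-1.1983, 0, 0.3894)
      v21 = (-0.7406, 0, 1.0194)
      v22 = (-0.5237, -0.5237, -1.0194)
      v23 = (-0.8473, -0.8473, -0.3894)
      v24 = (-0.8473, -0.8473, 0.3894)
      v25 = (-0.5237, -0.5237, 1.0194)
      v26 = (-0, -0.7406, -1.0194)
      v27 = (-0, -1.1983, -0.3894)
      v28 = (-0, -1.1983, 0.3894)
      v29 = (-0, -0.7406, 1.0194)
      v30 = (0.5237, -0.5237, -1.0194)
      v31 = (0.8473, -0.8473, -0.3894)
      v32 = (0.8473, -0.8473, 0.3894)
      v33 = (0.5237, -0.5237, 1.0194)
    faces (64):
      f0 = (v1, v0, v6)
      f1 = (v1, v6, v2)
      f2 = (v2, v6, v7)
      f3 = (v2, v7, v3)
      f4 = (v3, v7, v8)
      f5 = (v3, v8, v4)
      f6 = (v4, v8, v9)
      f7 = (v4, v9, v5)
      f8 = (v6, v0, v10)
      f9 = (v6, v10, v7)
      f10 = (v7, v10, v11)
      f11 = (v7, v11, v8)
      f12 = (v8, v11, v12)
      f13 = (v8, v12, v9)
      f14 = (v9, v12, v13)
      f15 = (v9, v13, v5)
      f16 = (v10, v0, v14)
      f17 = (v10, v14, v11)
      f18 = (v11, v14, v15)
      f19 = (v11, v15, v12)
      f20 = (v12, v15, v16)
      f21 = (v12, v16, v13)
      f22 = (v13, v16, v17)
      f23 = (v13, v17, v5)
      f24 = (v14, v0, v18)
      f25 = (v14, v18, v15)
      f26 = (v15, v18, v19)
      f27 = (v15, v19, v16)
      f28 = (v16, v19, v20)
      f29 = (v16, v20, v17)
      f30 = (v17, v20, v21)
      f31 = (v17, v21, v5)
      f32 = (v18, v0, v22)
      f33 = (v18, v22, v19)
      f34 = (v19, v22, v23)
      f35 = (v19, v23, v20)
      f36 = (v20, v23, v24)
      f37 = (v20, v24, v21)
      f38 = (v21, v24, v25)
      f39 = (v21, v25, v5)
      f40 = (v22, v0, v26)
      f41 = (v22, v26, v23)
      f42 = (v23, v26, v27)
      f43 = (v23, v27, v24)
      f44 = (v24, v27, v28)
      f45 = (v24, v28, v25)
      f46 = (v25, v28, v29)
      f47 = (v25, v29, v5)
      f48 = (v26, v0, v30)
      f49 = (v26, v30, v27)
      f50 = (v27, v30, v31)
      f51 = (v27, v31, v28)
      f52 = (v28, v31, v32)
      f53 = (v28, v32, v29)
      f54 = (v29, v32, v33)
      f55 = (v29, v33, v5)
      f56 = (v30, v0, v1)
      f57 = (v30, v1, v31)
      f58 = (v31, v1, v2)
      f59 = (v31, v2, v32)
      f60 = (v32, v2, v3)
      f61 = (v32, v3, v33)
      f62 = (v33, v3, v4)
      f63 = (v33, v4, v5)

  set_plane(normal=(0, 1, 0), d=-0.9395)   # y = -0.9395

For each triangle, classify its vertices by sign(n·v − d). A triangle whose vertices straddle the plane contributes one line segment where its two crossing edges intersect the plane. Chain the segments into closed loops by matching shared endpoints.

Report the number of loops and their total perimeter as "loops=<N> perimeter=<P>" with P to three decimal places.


Straddling triangles (10 of 64):
  (v23,v26,v27) [++-] → (0, -0.9395, -0.745625)–(-0.624733, -0.9395, -0.3894)  len=0.7192
  (v23,v27,v24) [+-+] → (-0.624733, -0.9395, -0.3894)–(-0.624733, -0.9395, 0.184826)  len=0.5742
  (v24,v27,v28) [+--] → (-0.624733, -0.9395, 0.184826)–(-0.624733, -0.9395, 0.3894)  len=0.2046
  (v24,v28,v25) [+-+] → (-0.624733, -0.9395, 0.3894)–(-0.20091, -0.9395, 0.63109)  len=0.4879
  (v25,v28,v29) [+-+] → (-0.20091, -0.9395, 0.63109)–(0, -0.9395, 0.745625)  len=0.2313
  (v26,v30,v27) [++-] → (0.20091, -0.9395, -0.63109)–(0, -0.9395, -0.745625)  len=0.2313
  (v27,v30,v31) [-++] → (0.20091, -0.9395, -0.63109)–(0.624733, -0.9395, -0.3894)  len=0.4879
  (v27,v31,v28) [-+-] → (0.624733, -0.9395, -0.3894)–(0.624733, -0.9395, -0.184826)  len=0.2046
  (v28,v31,v32) [-++] → (0.624733, -0.9395, -0.184826)–(0.624733, -0.9395, 0.3894)  len=0.5742
  (v28,v32,v29) [-++] → (0.624733, -0.9395, 0.3894)–(0, -0.9395, 0.745625)  len=0.7192

Chained into 1 loop(s):
  loop 1: 10 segments, perimeter = 4.4342
Total perimeter = 4.434

loops=1 perimeter=4.434


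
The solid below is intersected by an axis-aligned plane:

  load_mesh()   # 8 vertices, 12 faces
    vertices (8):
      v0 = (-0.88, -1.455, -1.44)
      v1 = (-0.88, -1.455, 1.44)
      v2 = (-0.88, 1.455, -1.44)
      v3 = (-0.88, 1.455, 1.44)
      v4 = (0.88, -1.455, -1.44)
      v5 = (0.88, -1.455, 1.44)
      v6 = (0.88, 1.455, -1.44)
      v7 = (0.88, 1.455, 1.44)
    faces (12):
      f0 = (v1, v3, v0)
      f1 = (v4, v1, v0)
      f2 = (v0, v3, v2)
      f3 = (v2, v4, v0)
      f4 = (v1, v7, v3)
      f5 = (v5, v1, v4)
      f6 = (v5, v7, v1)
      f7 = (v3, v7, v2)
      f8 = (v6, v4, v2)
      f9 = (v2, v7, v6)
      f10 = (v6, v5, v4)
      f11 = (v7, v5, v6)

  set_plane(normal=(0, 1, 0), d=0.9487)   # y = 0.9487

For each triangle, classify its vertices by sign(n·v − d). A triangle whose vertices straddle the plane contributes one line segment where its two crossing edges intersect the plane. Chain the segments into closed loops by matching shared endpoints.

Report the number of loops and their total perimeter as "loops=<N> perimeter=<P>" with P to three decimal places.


loops=1 perimeter=9.280

Straddling triangles (8 of 12):
  (v1,v3,v0) [-+-] → (-0.88, 0.9487, 1.44)–(-0.88, 0.9487, 0.93892)  len=0.5011
  (v0,v3,v2) [-++] → (-0.88, 0.9487, 0.93892)–(-0.88, 0.9487, -1.44)  len=2.3789
  (v2,v4,v0) [+--] → (-0.573784, 0.9487, -1.44)–(-0.88, 0.9487, -1.44)  len=0.3062
  (v1,v7,v3) [-++] → (0.573784, 0.9487, 1.44)–(-0.88, 0.9487, 1.44)  len=1.4538
  (v5,v7,v1) [-+-] → (0.88, 0.9487, 1.44)–(0.573784, 0.9487, 1.44)  len=0.3062
  (v6,v4,v2) [+-+] → (0.88, 0.9487, -1.44)–(-0.573784, 0.9487, -1.44)  len=1.4538
  (v6,v5,v4) [+--] → (0.88, 0.9487, -0.93892)–(0.88, 0.9487, -1.44)  len=0.5011
  (v7,v5,v6) [+-+] → (0.88, 0.9487, 1.44)–(0.88, 0.9487, -0.93892)  len=2.3789

Chained into 1 loop(s):
  loop 1: 8 segments, perimeter = 9.2800
Total perimeter = 9.280


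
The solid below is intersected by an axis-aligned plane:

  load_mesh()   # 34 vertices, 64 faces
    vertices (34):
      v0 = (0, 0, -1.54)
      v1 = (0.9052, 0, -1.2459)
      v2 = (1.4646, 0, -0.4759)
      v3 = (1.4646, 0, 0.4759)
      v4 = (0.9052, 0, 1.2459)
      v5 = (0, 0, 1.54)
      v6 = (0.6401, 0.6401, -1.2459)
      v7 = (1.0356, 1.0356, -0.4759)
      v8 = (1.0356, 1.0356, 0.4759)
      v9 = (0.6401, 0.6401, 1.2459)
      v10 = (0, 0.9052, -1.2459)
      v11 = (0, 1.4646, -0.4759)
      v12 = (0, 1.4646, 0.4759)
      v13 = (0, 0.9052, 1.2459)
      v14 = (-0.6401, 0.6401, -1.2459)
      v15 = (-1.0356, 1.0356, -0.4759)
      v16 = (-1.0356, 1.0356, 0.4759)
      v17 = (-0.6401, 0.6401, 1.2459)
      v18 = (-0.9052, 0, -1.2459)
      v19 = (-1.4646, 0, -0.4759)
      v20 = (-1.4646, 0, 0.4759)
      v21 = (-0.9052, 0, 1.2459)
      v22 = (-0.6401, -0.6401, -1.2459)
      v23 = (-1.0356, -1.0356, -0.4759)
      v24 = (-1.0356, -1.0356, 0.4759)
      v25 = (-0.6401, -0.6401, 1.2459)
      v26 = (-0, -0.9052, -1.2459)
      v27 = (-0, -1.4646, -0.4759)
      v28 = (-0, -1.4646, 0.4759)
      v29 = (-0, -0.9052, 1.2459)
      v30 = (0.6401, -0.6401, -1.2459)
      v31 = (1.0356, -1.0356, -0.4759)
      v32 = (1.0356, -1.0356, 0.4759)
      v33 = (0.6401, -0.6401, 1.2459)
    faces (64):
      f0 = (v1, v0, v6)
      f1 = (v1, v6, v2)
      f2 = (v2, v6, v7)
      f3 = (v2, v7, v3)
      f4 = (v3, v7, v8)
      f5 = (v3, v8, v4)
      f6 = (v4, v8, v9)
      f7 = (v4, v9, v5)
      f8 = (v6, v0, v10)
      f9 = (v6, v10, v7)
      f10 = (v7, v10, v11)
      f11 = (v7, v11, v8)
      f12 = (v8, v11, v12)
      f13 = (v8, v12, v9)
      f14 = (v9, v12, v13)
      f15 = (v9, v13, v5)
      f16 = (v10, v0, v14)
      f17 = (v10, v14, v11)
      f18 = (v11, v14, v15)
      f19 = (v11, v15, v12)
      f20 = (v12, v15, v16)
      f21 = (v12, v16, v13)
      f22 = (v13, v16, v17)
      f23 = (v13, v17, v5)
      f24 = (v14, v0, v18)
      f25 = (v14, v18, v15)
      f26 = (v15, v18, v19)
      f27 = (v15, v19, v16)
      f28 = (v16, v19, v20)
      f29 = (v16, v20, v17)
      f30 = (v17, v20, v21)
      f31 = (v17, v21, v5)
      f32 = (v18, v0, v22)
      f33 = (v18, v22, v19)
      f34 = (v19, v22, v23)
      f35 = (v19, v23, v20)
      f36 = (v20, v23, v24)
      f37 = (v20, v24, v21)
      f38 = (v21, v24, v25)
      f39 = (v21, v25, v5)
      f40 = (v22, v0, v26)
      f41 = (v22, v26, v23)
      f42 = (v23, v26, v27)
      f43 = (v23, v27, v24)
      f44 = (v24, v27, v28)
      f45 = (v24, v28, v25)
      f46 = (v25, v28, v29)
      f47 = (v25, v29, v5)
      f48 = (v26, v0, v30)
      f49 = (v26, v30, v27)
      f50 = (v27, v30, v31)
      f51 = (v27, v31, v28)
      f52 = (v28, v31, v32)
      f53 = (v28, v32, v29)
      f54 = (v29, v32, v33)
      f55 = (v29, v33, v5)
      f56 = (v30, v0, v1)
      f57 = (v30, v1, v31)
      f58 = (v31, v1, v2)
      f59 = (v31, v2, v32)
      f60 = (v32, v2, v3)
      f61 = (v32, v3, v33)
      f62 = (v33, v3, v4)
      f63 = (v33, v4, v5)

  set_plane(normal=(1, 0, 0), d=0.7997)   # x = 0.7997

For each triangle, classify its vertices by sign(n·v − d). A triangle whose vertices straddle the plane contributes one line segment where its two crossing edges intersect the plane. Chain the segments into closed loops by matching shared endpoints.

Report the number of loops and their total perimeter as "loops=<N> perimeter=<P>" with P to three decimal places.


Straddling triangles (20 of 64):
  (v1,v0,v6) [+--] → (0.7997, 0, -1.28018)–(0.7997, 0.254736, -1.2459)  len=0.2570
  (v1,v6,v2) [+-+] → (0.7997, 0.254736, -1.2459)–(0.7997, 0.516195, -1.09685)  len=0.3010
  (v2,v6,v7) [+-+] → (0.7997, 0.516195, -1.09685)–(0.7997, 0.7997, -0.935174)  len=0.3264
  (v4,v8,v9) [++-] → (0.7997, 0.7997, 0.935174)–(0.7997, 0.254736, 1.2459)  len=0.6273
  (v4,v9,v5) [+--] → (0.7997, 0.254736, 1.2459)–(0.7997, 0, 1.28018)  len=0.2570
  (v6,v10,v7) [--+] → (0.7997, 1.0059, -0.651299)–(0.7997, 0.7997, -0.935174)  len=0.3509
  (v7,v10,v11) [+--] → (0.7997, 1.0059, -0.651299)–(0.7997, 1.13332, -0.4759)  len=0.2168
  (v7,v11,v8) [+-+] → (0.7997, 1.13332, -0.4759)–(0.7997, 1.13332, 0.259089)  len=0.7350
  (v8,v11,v12) [+--] → (0.7997, 1.13332, 0.259089)–(0.7997, 1.13332, 0.4759)  len=0.2168
  (v8,v12,v9) [+--] → (0.7997, 1.13332, 0.4759)–(0.7997, 0.7997, 0.935174)  len=0.5677
  (v27,v30,v31) [--+] → (0.7997, -0.7997, -0.935174)–(0.7997, -1.13332, -0.4759)  len=0.5677
  (v27,v31,v28) [-+-] → (0.7997, -1.13332, -0.4759)–(0.7997, -1.13332, -0.259089)  len=0.2168
  (v28,v31,v32) [-++] → (0.7997, -1.13332, -0.259089)–(0.7997, -1.13332, 0.4759)  len=0.7350
  (v28,v32,v29) [-+-] → (0.7997, -1.13332, 0.4759)–(0.7997, -1.0059, 0.651299)  len=0.2168
  (v29,v32,v33) [-+-] → (0.7997, -1.0059, 0.651299)–(0.7997, -0.7997, 0.935174)  len=0.3509
  (v30,v0,v1) [--+] → (0.7997, 0, -1.28018)–(0.7997, -0.254736, -1.2459)  len=0.2570
  (v30,v1,v31) [-++] → (0.7997, -0.254736, -1.2459)–(0.7997, -0.7997, -0.935174)  len=0.6273
  (v32,v3,v33) [++-] → (0.7997, -0.516195, 1.09685)–(0.7997, -0.7997, 0.935174)  len=0.3264
  (v33,v3,v4) [-++] → (0.7997, -0.516195, 1.09685)–(0.7997, -0.254736, 1.2459)  len=0.3010
  (v33,v4,v5) [-+-] → (0.7997, -0.254736, 1.2459)–(0.7997, 0, 1.28018)  len=0.2570

Chained into 1 loop(s):
  loop 1: 20 segments, perimeter = 7.7117
Total perimeter = 7.712

loops=1 perimeter=7.712


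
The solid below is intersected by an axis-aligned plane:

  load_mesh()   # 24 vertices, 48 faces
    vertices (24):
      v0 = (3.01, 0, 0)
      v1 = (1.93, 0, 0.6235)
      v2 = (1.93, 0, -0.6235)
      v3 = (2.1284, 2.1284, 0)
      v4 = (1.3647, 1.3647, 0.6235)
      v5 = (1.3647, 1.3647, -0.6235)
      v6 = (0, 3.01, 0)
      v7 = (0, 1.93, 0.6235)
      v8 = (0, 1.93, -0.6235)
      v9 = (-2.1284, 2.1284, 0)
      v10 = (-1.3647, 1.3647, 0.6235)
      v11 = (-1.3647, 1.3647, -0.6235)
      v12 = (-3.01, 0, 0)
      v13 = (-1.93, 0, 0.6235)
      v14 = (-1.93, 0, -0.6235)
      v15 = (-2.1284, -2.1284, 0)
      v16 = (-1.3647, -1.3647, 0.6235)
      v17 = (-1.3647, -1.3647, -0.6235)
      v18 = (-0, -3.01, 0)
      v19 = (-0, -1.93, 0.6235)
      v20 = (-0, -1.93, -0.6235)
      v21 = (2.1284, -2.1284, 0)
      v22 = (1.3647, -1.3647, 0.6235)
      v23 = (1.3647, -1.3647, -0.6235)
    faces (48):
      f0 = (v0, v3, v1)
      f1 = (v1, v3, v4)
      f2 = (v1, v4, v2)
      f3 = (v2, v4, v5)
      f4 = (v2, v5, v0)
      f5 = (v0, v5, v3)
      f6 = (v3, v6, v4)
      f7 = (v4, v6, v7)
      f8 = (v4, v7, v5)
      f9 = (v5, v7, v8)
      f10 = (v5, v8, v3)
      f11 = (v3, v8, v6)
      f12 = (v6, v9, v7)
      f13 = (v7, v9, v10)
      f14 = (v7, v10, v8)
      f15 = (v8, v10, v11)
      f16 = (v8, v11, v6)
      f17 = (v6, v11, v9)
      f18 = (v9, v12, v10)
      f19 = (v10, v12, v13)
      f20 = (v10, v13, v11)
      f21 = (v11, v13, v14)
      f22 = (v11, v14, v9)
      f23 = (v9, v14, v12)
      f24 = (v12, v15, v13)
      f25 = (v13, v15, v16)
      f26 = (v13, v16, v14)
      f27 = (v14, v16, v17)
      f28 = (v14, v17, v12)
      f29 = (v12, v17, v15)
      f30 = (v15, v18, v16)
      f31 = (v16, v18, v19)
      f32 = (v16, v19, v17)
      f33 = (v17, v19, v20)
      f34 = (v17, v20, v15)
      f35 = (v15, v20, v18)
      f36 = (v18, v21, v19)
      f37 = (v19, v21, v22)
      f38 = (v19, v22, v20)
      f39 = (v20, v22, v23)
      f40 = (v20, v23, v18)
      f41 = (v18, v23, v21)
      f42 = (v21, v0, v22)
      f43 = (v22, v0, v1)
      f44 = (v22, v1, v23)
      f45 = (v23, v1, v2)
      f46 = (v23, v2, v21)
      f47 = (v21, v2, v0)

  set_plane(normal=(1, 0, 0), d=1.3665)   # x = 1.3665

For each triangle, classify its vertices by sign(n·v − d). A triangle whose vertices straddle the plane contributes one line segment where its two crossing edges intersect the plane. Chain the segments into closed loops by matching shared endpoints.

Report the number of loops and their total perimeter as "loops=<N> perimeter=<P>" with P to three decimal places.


Straddling triangles (16 of 48):
  (v1,v3,v4) [++-] → (1.3665, 1.3665, 0.62203)–(1.3665, 1.36035, 0.6235)  len=0.0063
  (v1,v4,v2) [+-+] → (1.3665, 1.36035, 0.6235)–(1.3665, 1.36035, 0.619529)  len=0.0040
  (v2,v4,v5) [+--] → (1.3665, 1.36035, 0.619529)–(1.3665, 1.36035, -0.6235)  len=1.2430
  (v2,v5,v0) [+-+] → (1.3665, 1.36035, -0.6235)–(1.3665, 1.36321, -0.622818)  len=0.0029
  (v0,v5,v3) [+-+] → (1.3665, 1.36321, -0.622818)–(1.3665, 1.3665, -0.62203)  len=0.0034
  (v3,v6,v4) [+--] → (1.3665, 2.44398, 0)–(1.3665, 1.3665, 0.62203)  len=1.2441
  (v5,v8,v3) [--+] → (1.3665, 2.05738, -0.223193)–(1.3665, 1.3665, -0.62203)  len=0.7977
  (v3,v8,v6) [+--] → (1.3665, 2.05738, -0.223193)–(1.3665, 2.44398, 0)  len=0.4464
  (v18,v21,v19) [-+-] → (1.3665, -2.44398, 0)–(1.3665, -2.05738, 0.223193)  len=0.4464
  (v19,v21,v22) [-+-] → (1.3665, -2.05738, 0.223193)–(1.3665, -1.3665, 0.62203)  len=0.7977
  (v18,v23,v21) [--+] → (1.3665, -1.3665, -0.62203)–(1.3665, -2.44398, 0)  len=1.2441
  (v21,v0,v22) [++-] → (1.3665, -1.36321, 0.622818)–(1.3665, -1.3665, 0.62203)  len=0.0034
  (v22,v0,v1) [-++] → (1.3665, -1.36321, 0.622818)–(1.3665, -1.36035, 0.6235)  len=0.0029
  (v22,v1,v23) [-+-] → (1.3665, -1.36035, 0.6235)–(1.3665, -1.36035, -0.619529)  len=1.2430
  (v23,v1,v2) [-++] → (1.3665, -1.36035, -0.619529)–(1.3665, -1.36035, -0.6235)  len=0.0040
  (v23,v2,v21) [-++] → (1.3665, -1.36035, -0.6235)–(1.3665, -1.3665, -0.62203)  len=0.0063

Chained into 2 loop(s):
  loop 1: 8 segments, perimeter = 3.7479
  loop 2: 8 segments, perimeter = 3.7479
Total perimeter = 7.496

loops=2 perimeter=7.496


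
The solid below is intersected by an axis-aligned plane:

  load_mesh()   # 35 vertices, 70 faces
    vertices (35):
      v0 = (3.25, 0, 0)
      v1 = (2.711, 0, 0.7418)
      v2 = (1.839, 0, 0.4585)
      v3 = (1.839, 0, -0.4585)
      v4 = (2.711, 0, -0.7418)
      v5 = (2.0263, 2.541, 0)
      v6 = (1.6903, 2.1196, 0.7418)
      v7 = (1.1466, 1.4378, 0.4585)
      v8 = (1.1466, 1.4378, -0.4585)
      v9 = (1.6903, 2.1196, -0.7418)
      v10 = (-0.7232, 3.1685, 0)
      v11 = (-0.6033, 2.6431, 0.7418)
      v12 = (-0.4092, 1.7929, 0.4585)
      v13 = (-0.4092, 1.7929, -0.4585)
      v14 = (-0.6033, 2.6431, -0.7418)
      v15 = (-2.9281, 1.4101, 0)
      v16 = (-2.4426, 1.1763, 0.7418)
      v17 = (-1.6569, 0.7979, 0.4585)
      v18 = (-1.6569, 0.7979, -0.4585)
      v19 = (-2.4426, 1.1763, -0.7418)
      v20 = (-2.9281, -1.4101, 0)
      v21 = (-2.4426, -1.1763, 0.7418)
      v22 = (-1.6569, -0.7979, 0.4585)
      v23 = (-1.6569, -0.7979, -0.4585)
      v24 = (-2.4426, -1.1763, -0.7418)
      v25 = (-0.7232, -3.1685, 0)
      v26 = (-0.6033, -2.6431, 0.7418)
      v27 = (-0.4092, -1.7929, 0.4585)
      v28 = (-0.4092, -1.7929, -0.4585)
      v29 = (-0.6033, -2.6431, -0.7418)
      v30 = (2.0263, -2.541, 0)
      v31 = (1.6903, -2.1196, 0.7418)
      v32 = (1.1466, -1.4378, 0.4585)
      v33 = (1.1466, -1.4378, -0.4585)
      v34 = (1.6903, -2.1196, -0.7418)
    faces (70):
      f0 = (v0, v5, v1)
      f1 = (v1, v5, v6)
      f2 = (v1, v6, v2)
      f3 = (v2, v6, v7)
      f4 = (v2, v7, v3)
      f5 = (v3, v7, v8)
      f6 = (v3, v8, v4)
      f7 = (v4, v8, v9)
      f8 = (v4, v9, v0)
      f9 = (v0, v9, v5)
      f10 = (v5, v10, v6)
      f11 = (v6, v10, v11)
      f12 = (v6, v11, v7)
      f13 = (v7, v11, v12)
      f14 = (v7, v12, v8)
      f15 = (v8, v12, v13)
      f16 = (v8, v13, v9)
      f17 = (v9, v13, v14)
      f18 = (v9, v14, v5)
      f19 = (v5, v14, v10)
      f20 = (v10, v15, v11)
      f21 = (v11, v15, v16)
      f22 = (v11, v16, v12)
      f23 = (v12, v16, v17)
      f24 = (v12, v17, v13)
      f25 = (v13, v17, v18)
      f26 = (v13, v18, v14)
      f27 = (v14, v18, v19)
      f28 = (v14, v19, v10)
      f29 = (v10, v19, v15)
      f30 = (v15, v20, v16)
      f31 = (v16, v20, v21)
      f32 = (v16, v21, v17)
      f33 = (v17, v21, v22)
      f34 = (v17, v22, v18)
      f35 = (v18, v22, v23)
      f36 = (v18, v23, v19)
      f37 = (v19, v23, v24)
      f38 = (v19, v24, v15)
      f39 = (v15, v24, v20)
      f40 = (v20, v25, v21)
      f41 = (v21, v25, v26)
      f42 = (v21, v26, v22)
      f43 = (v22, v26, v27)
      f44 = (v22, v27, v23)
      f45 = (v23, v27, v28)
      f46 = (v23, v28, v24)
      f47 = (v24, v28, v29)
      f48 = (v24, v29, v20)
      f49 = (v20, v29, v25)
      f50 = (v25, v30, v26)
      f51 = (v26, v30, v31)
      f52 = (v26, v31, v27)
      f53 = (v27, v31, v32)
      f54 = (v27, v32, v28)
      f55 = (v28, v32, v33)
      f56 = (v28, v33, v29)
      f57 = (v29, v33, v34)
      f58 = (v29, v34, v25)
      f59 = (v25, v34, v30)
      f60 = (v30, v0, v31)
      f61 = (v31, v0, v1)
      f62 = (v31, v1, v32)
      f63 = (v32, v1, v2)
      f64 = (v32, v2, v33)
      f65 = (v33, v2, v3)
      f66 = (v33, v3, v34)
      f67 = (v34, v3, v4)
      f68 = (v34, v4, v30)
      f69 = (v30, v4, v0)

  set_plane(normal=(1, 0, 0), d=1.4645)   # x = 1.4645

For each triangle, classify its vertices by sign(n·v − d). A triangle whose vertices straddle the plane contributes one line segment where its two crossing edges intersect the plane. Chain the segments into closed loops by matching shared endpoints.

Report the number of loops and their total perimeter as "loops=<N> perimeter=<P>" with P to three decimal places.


loops=2 perimeter=11.114

Straddling triangles (24 of 70):
  (v2,v6,v7) [++-] → (1.4645, 1.83645, 0.624145)–(1.4645, 0.777666, 0.4585)  len=1.0717
  (v2,v7,v3) [+-+] → (1.4645, 0.777666, 0.4585)–(1.4645, 0.777666, 0.0374799)  len=0.4210
  (v3,v7,v8) [+--] → (1.4645, 0.777666, 0.0374799)–(1.4645, 0.777666, -0.4585)  len=0.4960
  (v3,v8,v4) [+-+] → (1.4645, 0.777666, -0.4585)–(1.4645, 1.14563, -0.516069)  len=0.3724
  (v4,v8,v9) [+-+] → (1.4645, 1.14563, -0.516069)–(1.4645, 1.83645, -0.624145)  len=0.6992
  (v5,v10,v6) [+-+] → (1.4645, 2.66922, 0)–(1.4645, 2.21773, 0.672399)  len=0.8099
  (v6,v10,v11) [+--] → (1.4645, 2.21773, 0.672399)–(1.4645, 2.17114, 0.7418)  len=0.0836
  (v6,v11,v7) [+--] → (1.4645, 2.17114, 0.7418)–(1.4645, 1.83645, 0.624145)  len=0.3548
  (v8,v13,v9) [--+] → (1.4645, 2.08446, -0.711331)–(1.4645, 1.83645, -0.624145)  len=0.2629
  (v9,v13,v14) [+--] → (1.4645, 2.08446, -0.711331)–(1.4645, 2.17114, -0.7418)  len=0.0919
  (v9,v14,v5) [+-+] → (1.4645, 2.17114, -0.7418)–(1.4645, 2.56281, -0.158482)  len=0.7026
  (v5,v14,v10) [+--] → (1.4645, 2.56281, -0.158482)–(1.4645, 2.66922, 0)  len=0.1909
  (v25,v30,v26) [-+-] → (1.4645, -2.66922, 0)–(1.4645, -2.56281, 0.158482)  len=0.1909
  (v26,v30,v31) [-++] → (1.4645, -2.56281, 0.158482)–(1.4645, -2.17114, 0.7418)  len=0.7026
  (v26,v31,v27) [-+-] → (1.4645, -2.17114, 0.7418)–(1.4645, -2.08446, 0.711331)  len=0.0919
  (v27,v31,v32) [-+-] → (1.4645, -2.08446, 0.711331)–(1.4645, -1.83645, 0.624145)  len=0.2629
  (v29,v33,v34) [--+] → (1.4645, -1.83645, -0.624145)–(1.4645, -2.17114, -0.7418)  len=0.3548
  (v29,v34,v25) [-+-] → (1.4645, -2.17114, -0.7418)–(1.4645, -2.21773, -0.672399)  len=0.0836
  (v25,v34,v30) [-++] → (1.4645, -2.21773, -0.672399)–(1.4645, -2.66922, 0)  len=0.8099
  (v31,v1,v32) [++-] → (1.4645, -1.14563, 0.516069)–(1.4645, -1.83645, 0.624145)  len=0.6992
  (v32,v1,v2) [-++] → (1.4645, -1.14563, 0.516069)–(1.4645, -0.777666, 0.4585)  len=0.3724
  (v32,v2,v33) [-+-] → (1.4645, -0.777666, 0.4585)–(1.4645, -0.777666, -0.0374799)  len=0.4960
  (v33,v2,v3) [-++] → (1.4645, -0.777666, -0.0374799)–(1.4645, -0.777666, -0.4585)  len=0.4210
  (v33,v3,v34) [-++] → (1.4645, -0.777666, -0.4585)–(1.4645, -1.83645, -0.624145)  len=1.0717

Chained into 2 loop(s):
  loop 1: 12 segments, perimeter = 5.5569
  loop 2: 12 segments, perimeter = 5.5569
Total perimeter = 11.114


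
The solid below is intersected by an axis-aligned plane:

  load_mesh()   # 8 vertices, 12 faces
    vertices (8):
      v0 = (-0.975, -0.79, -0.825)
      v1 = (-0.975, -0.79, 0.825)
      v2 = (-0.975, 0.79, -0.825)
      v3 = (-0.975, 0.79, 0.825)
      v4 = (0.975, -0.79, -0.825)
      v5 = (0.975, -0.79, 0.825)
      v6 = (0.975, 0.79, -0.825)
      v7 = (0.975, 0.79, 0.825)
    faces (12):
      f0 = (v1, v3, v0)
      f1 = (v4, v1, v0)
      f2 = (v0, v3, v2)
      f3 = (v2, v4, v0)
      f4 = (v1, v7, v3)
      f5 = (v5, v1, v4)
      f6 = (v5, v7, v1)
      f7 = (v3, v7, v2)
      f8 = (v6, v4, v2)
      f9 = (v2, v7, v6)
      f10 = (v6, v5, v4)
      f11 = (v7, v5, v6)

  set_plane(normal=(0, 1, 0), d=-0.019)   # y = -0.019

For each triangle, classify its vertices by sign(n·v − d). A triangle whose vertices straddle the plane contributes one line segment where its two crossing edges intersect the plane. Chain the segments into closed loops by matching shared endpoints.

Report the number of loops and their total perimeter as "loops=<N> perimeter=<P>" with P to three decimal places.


loops=1 perimeter=7.200

Straddling triangles (8 of 12):
  (v1,v3,v0) [-+-] → (-0.975, -0.019, 0.825)–(-0.975, -0.019, -0.0198418)  len=0.8448
  (v0,v3,v2) [-++] → (-0.975, -0.019, -0.0198418)–(-0.975, -0.019, -0.825)  len=0.8052
  (v2,v4,v0) [+--] → (0.0234494, -0.019, -0.825)–(-0.975, -0.019, -0.825)  len=0.9984
  (v1,v7,v3) [-++] → (-0.0234494, -0.019, 0.825)–(-0.975, -0.019, 0.825)  len=0.9516
  (v5,v7,v1) [-+-] → (0.975, -0.019, 0.825)–(-0.0234494, -0.019, 0.825)  len=0.9984
  (v6,v4,v2) [+-+] → (0.975, -0.019, -0.825)–(0.0234494, -0.019, -0.825)  len=0.9516
  (v6,v5,v4) [+--] → (0.975, -0.019, 0.0198418)–(0.975, -0.019, -0.825)  len=0.8448
  (v7,v5,v6) [+-+] → (0.975, -0.019, 0.825)–(0.975, -0.019, 0.0198418)  len=0.8052

Chained into 1 loop(s):
  loop 1: 8 segments, perimeter = 7.2000
Total perimeter = 7.200


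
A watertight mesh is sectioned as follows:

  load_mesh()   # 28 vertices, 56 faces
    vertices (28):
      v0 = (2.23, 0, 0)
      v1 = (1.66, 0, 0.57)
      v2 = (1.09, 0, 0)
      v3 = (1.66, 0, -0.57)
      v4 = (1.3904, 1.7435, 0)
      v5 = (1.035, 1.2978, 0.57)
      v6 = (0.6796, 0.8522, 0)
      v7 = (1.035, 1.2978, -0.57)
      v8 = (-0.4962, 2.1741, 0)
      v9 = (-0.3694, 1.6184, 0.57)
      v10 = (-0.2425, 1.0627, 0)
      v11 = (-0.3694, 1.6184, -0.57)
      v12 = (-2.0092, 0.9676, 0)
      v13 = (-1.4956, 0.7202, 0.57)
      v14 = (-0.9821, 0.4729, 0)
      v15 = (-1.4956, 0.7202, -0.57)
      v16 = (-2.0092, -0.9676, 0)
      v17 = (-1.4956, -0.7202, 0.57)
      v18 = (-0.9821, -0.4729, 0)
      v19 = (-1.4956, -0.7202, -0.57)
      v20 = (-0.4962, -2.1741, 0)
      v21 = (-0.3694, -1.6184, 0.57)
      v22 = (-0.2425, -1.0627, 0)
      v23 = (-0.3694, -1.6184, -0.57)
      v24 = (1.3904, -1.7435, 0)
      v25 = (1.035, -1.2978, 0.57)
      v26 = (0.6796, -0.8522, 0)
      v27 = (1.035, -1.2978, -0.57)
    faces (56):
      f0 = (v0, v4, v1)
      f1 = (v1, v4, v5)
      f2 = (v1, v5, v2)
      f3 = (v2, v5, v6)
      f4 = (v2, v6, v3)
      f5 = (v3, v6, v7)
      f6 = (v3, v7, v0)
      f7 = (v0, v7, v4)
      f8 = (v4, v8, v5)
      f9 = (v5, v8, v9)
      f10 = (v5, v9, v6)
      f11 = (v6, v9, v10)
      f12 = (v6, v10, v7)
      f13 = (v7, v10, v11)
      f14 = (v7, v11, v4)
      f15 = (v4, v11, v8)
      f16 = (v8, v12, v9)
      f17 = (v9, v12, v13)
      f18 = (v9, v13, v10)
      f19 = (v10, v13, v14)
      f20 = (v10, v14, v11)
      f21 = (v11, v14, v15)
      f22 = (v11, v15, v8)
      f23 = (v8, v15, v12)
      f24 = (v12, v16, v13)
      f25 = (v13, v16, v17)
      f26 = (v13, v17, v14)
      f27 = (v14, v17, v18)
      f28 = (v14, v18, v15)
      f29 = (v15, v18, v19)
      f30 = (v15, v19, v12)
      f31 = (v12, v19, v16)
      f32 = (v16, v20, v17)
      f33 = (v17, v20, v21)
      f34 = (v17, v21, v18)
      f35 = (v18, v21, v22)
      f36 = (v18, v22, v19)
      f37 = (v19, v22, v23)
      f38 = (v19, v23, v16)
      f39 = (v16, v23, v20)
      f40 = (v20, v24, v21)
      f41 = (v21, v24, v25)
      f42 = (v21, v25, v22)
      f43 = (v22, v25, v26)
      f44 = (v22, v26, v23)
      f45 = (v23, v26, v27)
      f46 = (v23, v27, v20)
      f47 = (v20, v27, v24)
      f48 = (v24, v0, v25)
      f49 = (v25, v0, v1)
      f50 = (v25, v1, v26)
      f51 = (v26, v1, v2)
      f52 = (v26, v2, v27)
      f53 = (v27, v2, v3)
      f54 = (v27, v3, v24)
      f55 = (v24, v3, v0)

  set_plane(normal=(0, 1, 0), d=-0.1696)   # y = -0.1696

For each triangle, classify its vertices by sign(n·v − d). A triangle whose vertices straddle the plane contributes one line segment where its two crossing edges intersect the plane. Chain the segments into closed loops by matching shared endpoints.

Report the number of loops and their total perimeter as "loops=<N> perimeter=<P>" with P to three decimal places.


Straddling triangles (16 of 56):
  (v12,v16,v13) [+-+] → (-2.0092, -0.1696, 0)–(-1.76637, -0.1696, 0.269499)  len=0.3628
  (v13,v16,v17) [+--] → (-1.76637, -0.1696, 0.269499)–(-1.4956, -0.1696, 0.57)  len=0.4045
  (v13,v17,v14) [+-+] → (-1.4956, -0.1696, 0.57)–(-1.25863, -0.1696, 0.306952)  len=0.3540
  (v14,v17,v18) [+--] → (-1.25863, -0.1696, 0.306952)–(-0.9821, -0.1696, 0)  len=0.4131
  (v14,v18,v15) [+-+] → (-0.9821, -0.1696, 0)–(-1.11264, -0.1696, -0.144901)  len=0.1950
  (v15,v18,v19) [+--] → (-1.11264, -0.1696, -0.144901)–(-1.4956, -0.1696, -0.57)  len=0.5722
  (v15,v19,v12) [+-+] → (-1.4956, -0.1696, -0.57)–(-1.66315, -0.1696, -0.384053)  len=0.2503
  (v12,v19,v16) [+--] → (-1.66315, -0.1696, -0.384053)–(-2.0092, -0.1696, 0)  len=0.5170
  (v24,v0,v25) [-+-] → (2.14833, -0.1696, 0)–(2.07383, -0.1696, 0.0744891)  len=0.1053
  (v25,v0,v1) [-++] → (2.07383, -0.1696, 0.0744891)–(1.57832, -0.1696, 0.57)  len=0.7008
  (v25,v1,v26) [-+-] → (1.57832, -0.1696, 0.57)–(1.46489, -0.1696, 0.456562)  len=0.1604
  (v26,v1,v2) [-++] → (1.46489, -0.1696, 0.456562)–(1.00832, -0.1696, 0)  len=0.6457
  (v26,v2,v27) [-+-] → (1.00832, -0.1696, 0)–(1.08281, -0.1696, -0.0744891)  len=0.1053
  (v27,v2,v3) [-++] → (1.08281, -0.1696, -0.0744891)–(1.57832, -0.1696, -0.57)  len=0.7008
  (v27,v3,v24) [-+-] → (1.57832, -0.1696, -0.57)–(1.63377, -0.1696, -0.514553)  len=0.0784
  (v24,v3,v0) [-++] → (1.63377, -0.1696, -0.514553)–(2.14833, -0.1696, 0)  len=0.7277

Chained into 2 loop(s):
  loop 1: 8 segments, perimeter = 3.0689
  loop 2: 8 segments, perimeter = 3.2244
Total perimeter = 6.293

loops=2 perimeter=6.293


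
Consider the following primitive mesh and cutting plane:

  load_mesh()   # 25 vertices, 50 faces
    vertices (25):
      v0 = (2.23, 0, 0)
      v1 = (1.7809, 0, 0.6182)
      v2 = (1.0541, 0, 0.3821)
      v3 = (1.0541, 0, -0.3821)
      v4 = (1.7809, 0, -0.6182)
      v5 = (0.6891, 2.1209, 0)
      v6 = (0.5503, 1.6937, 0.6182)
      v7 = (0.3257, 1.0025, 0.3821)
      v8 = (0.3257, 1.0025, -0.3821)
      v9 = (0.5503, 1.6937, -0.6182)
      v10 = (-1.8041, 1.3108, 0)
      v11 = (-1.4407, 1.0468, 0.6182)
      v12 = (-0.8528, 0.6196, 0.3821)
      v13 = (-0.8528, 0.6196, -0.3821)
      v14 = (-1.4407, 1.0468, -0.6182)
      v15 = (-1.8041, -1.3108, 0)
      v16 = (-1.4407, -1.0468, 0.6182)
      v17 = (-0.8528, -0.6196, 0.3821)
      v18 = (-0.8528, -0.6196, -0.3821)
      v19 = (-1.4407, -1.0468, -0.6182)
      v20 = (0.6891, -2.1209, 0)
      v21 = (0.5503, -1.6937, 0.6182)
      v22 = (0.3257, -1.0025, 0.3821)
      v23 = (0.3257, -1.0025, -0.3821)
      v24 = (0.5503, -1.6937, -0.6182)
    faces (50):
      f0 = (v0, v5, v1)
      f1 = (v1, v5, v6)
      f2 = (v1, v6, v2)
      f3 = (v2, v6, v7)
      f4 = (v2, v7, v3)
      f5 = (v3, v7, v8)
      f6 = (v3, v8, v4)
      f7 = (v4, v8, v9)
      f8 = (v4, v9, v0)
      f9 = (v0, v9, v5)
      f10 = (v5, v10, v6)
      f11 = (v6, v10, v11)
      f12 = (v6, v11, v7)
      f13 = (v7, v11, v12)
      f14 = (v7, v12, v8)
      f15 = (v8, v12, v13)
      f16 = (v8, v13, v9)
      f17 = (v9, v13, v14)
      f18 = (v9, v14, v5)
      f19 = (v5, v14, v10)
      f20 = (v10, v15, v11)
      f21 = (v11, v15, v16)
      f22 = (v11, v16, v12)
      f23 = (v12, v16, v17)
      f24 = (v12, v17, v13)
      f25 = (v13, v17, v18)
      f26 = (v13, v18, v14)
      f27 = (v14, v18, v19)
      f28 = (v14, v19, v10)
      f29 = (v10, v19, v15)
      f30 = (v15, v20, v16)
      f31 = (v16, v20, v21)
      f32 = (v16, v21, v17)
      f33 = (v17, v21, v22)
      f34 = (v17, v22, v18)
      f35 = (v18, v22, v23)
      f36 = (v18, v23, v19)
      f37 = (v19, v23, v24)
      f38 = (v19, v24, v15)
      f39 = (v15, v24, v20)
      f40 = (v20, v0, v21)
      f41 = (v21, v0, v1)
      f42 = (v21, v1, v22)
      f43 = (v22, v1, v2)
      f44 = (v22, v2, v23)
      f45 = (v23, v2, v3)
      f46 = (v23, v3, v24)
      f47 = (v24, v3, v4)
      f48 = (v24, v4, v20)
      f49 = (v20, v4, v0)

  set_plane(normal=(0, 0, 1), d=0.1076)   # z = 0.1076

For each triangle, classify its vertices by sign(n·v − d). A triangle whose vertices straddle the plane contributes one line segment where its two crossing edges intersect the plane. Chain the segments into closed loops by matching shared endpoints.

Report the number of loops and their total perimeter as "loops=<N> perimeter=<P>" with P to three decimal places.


loops=2 perimeter=18.844

Straddling triangles (20 of 50):
  (v0,v5,v1) [--+] → (0.879132, 1.75175, 0.1076)–(2.15183, 0, 0.1076)  len=2.1653
  (v1,v5,v6) [+-+] → (0.879132, 1.75175, 0.1076)–(0.664941, 2.04654, 0.1076)  len=0.3644
  (v2,v7,v3) [++-] → (0.587341, 0.642403, 0.1076)–(1.0541, 0, 0.1076)  len=0.7941
  (v3,v7,v8) [-+-] → (0.587341, 0.642403, 0.1076)–(0.3257, 1.0025, 0.1076)  len=0.4451
  (v5,v10,v6) [--+] → (-1.39431, 1.37745, 0.1076)–(0.664941, 2.04654, 0.1076)  len=2.1652
  (v6,v10,v11) [+-+] → (-1.39431, 1.37745, 0.1076)–(-1.74085, 1.26485, 0.1076)  len=0.3644
  (v7,v12,v8) [++-] → (-0.429484, 0.757137, 0.1076)–(0.3257, 1.0025, 0.1076)  len=0.7940
  (v8,v12,v13) [-+-] → (-0.429484, 0.757137, 0.1076)–(-0.8528, 0.6196, 0.1076)  len=0.4451
  (v10,v15,v11) [--+] → (-1.74085, -0.900451, 0.1076)–(-1.74085, 1.26485, 0.1076)  len=2.1653
  (v11,v15,v16) [+-+] → (-1.74085, -0.900451, 0.1076)–(-1.74085, -1.26485, 0.1076)  len=0.3644
  (v12,v17,v13) [++-] → (-0.8528, -0.17448, 0.1076)–(-0.8528, 0.6196, 0.1076)  len=0.7941
  (v13,v17,v18) [-+-] → (-0.8528, -0.17448, 0.1076)–(-0.8528, -0.6196, 0.1076)  len=0.4451
  (v15,v20,v16) [--+] → (0.3184, -1.93395, 0.1076)–(-1.74085, -1.26485, 0.1076)  len=2.1652
  (v16,v20,v21) [+-+] → (0.3184, -1.93395, 0.1076)–(0.664941, -2.04654, 0.1076)  len=0.3644
  (v17,v22,v18) [++-] → (-0.0976162, -0.864963, 0.1076)–(-0.8528, -0.6196, 0.1076)  len=0.7940
  (v18,v22,v23) [-+-] → (-0.0976162, -0.864963, 0.1076)–(0.3257, -1.0025, 0.1076)  len=0.4451
  (v20,v0,v21) [--+] → (1.93764, -0.294795, 0.1076)–(0.664941, -2.04654, 0.1076)  len=2.1653
  (v21,v0,v1) [+-+] → (1.93764, -0.294795, 0.1076)–(2.15183, 0, 0.1076)  len=0.3644
  (v22,v2,v23) [++-] → (0.792459, -0.360097, 0.1076)–(0.3257, -1.0025, 0.1076)  len=0.7941
  (v23,v2,v3) [-+-] → (0.792459, -0.360097, 0.1076)–(1.0541, 0, 0.1076)  len=0.4451

Chained into 2 loop(s):
  loop 1: 10 segments, perimeter = 12.6482
  loop 2: 10 segments, perimeter = 6.1959
Total perimeter = 18.844


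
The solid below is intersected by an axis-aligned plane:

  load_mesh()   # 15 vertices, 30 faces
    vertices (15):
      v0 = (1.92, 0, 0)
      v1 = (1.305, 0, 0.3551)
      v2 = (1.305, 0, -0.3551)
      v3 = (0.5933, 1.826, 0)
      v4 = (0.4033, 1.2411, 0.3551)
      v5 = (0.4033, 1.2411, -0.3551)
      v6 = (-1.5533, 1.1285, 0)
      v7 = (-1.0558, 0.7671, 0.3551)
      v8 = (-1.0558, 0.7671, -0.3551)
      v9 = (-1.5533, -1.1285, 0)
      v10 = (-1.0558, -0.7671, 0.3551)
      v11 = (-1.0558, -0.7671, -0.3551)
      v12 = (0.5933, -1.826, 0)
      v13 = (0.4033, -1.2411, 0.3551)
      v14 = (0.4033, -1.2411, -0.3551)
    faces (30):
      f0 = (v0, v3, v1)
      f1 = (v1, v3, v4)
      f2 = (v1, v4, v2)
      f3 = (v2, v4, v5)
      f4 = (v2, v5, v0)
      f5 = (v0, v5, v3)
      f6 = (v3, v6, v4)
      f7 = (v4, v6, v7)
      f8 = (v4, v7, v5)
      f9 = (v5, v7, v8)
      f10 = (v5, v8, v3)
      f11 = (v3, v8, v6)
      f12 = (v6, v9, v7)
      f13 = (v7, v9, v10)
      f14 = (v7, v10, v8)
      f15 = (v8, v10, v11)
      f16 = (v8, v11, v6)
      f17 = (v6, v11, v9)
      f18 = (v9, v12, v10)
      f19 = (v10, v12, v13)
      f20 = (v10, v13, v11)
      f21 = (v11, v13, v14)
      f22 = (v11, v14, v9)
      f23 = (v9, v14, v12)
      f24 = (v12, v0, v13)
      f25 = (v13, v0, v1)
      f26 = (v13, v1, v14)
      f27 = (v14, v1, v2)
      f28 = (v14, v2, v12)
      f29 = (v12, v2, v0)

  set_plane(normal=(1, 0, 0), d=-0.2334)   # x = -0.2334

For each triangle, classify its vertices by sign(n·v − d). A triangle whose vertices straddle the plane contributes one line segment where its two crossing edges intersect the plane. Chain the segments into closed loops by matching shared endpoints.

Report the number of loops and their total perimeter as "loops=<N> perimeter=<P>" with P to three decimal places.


loops=2 perimeter=3.949

Straddling triangles (12 of 30):
  (v3,v6,v4) [+-+] → (-0.2334, 1.55738, 0)–(-0.2334, 1.20446, 0.239546)  len=0.4265
  (v4,v6,v7) [+--] → (-0.2334, 1.20446, 0.239546)–(-0.2334, 1.03426, 0.3551)  len=0.2057
  (v4,v7,v5) [+-+] → (-0.2334, 1.03426, 0.3551)–(-0.2334, 1.03426, -0.0451937)  len=0.4003
  (v5,v7,v8) [+--] → (-0.2334, 1.03426, -0.0451937)–(-0.2334, 1.03426, -0.3551)  len=0.3099
  (v5,v8,v3) [+-+] → (-0.2334, 1.03426, -0.3551)–(-0.2334, 1.29517, -0.178013)  len=0.3153
  (v3,v8,v6) [+--] → (-0.2334, 1.29517, -0.178013)–(-0.2334, 1.55738, 0)  len=0.3169
  (v9,v12,v10) [-+-] → (-0.2334, -1.55738, 0)–(-0.2334, -1.29517, 0.178013)  len=0.3169
  (v10,v12,v13) [-++] → (-0.2334, -1.29517, 0.178013)–(-0.2334, -1.03426, 0.3551)  len=0.3153
  (v10,v13,v11) [-+-] → (-0.2334, -1.03426, 0.3551)–(-0.2334, -1.03426, 0.0451937)  len=0.3099
  (v11,v13,v14) [-++] → (-0.2334, -1.03426, 0.0451937)–(-0.2334, -1.03426, -0.3551)  len=0.4003
  (v11,v14,v9) [-+-] → (-0.2334, -1.03426, -0.3551)–(-0.2334, -1.20446, -0.239546)  len=0.2057
  (v9,v14,v12) [-++] → (-0.2334, -1.20446, -0.239546)–(-0.2334, -1.55738, 0)  len=0.4265

Chained into 2 loop(s):
  loop 1: 6 segments, perimeter = 1.9747
  loop 2: 6 segments, perimeter = 1.9747
Total perimeter = 3.949


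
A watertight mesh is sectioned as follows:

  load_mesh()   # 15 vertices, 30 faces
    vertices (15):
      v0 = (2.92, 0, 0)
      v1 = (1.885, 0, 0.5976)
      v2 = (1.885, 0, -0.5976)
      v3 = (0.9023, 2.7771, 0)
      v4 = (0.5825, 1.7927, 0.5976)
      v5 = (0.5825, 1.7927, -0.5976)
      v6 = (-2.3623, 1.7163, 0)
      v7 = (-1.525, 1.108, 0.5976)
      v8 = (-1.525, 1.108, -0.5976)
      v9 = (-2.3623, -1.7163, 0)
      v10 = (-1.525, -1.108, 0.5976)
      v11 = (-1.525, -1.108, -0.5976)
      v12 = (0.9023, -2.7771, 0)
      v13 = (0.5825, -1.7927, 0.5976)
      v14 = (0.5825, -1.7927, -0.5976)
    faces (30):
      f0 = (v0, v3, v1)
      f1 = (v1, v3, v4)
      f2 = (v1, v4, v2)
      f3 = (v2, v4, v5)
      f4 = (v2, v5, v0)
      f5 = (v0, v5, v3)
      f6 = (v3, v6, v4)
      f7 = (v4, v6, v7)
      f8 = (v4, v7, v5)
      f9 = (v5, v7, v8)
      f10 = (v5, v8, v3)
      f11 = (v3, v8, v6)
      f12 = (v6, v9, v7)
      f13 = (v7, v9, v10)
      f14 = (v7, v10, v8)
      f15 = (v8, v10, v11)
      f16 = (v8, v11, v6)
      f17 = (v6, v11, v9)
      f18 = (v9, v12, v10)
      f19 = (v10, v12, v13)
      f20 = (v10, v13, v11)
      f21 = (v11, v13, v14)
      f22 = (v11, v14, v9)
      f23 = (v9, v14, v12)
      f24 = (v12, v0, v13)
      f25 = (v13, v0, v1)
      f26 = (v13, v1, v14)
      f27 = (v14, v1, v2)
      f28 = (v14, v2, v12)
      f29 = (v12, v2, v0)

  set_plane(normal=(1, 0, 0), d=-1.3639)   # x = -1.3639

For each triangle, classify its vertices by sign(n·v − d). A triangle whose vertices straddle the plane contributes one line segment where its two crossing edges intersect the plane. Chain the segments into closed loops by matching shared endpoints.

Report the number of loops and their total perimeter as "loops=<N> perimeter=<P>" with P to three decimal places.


Straddling triangles (12 of 30):
  (v3,v6,v4) [+-+] → (-1.3639, 2.04072, 0)–(-1.3639, 1.7422, 0.202609)  len=0.3608
  (v4,v6,v7) [+--] → (-1.3639, 1.7422, 0.202609)–(-1.3639, 1.16034, 0.5976)  len=0.7033
  (v4,v7,v5) [+-+] → (-1.3639, 1.16034, 0.5976)–(-1.3639, 1.16034, 0.506237)  len=0.0914
  (v5,v7,v8) [+--] → (-1.3639, 1.16034, 0.506237)–(-1.3639, 1.16034, -0.5976)  len=1.1038
  (v5,v8,v3) [+-+] → (-1.3639, 1.16034, -0.5976)–(-1.3639, 1.21878, -0.557937)  len=0.0706
  (v3,v8,v6) [+--] → (-1.3639, 1.21878, -0.557937)–(-1.3639, 2.04072, 0)  len=0.9934
  (v9,v12,v10) [-+-] → (-1.3639, -2.04072, 0)–(-1.3639, -1.21878, 0.557937)  len=0.9934
  (v10,v12,v13) [-++] → (-1.3639, -1.21878, 0.557937)–(-1.3639, -1.16034, 0.5976)  len=0.0706
  (v10,v13,v11) [-+-] → (-1.3639, -1.16034, 0.5976)–(-1.3639, -1.16034, -0.506237)  len=1.1038
  (v11,v13,v14) [-++] → (-1.3639, -1.16034, -0.506237)–(-1.3639, -1.16034, -0.5976)  len=0.0914
  (v11,v14,v9) [-+-] → (-1.3639, -1.16034, -0.5976)–(-1.3639, -1.7422, -0.202609)  len=0.7033
  (v9,v14,v12) [-++] → (-1.3639, -1.7422, -0.202609)–(-1.3639, -2.04072, 0)  len=0.3608

Chained into 2 loop(s):
  loop 1: 6 segments, perimeter = 3.3233
  loop 2: 6 segments, perimeter = 3.3233
Total perimeter = 6.647

loops=2 perimeter=6.647
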